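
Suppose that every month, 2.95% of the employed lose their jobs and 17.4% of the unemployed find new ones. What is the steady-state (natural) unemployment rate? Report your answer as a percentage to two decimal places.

At steady state the flows balance: s·E = f·U, so U/(E+U) = s/(s+f).
u* = 2.95 / (2.95 + 17.4) = 2.95 / 20.35 = 14.50%.

Steady-state unemployment rate ≈ 14.50%.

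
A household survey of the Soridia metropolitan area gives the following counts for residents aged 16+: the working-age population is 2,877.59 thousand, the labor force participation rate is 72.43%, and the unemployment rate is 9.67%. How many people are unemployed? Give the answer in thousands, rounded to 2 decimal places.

About 201.55 thousand are unemployed.

Labor force = 0.7243 × 2,877.59 = 2,084.24 thousand.
Unemployed = 0.0967 × 2,084.24 ≈ 201.55 thousand.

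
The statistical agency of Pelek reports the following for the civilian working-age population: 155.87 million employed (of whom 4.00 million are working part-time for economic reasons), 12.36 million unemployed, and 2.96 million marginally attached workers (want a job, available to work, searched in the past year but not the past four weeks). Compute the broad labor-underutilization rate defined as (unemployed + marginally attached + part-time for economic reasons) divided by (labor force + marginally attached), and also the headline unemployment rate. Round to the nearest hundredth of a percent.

Labor force = 155.87 + 12.36 = 168.23 million.
Numerator = 12.36 + 2.96 + 4.00 = 19.32 million.
Denominator = 168.23 + 2.96 = 171.19 million.
Broad rate = 19.32 / 171.19 = 11.29%.
Headline unemployment rate = 12.36 / 168.23 = 7.35%.

Broad underutilization rate ≈ 11.29%; headline unemployment rate ≈ 7.35%.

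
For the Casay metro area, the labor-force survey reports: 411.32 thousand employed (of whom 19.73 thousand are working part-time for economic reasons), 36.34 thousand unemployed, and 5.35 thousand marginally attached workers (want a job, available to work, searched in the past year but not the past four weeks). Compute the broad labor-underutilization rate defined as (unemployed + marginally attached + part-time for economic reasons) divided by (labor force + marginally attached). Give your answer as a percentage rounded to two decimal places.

Broad underutilization rate ≈ 13.56%.

Labor force = 411.32 + 36.34 = 447.66 thousand.
Numerator = 36.34 + 5.35 + 19.73 = 61.42 thousand.
Denominator = 447.66 + 5.35 = 453.01 thousand.
Broad rate = 61.42 / 453.01 = 13.56%.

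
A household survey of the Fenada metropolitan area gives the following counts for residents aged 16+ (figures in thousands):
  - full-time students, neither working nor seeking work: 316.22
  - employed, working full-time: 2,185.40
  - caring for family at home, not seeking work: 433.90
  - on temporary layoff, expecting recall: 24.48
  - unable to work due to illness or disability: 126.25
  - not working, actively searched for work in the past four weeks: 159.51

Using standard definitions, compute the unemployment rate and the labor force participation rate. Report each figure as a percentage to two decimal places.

Unemployment rate ≈ 7.77%; labor force participation rate ≈ 73.00%.

Employed = 2,185.40 thousand.
Unemployed = 24.48 + 159.51 = 183.99 thousand (jobless and actively searching, or on temporary layoff).
Labor force = 2,185.40 + 183.99 = 2,369.39 thousand.
Not in labor force = 316.22 + 433.90 + 126.25 = 876.37 thousand (those not working and not actively searching are outside the labor force).
Civilian working-age population = 2,369.39 + 876.37 = 3,245.76 thousand.
Unemployment rate = 183.99 / 2,369.39 = 7.77%.
Labor force participation rate = 2,369.39 / 3,245.76 = 73.00%.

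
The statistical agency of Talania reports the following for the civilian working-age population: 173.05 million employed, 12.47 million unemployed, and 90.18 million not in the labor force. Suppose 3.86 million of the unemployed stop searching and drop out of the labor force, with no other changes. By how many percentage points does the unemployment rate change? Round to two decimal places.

Initially, labor force = 173.05 + 12.47 = 185.52 million, so u = 12.47/185.52 = 6.72%.
After the change, unemployed and labor force both fall by 3.86 → E = 173.05, U = 8.61, labor force = 181.66 million.
New unemployment rate = 8.61 / 181.66 = 4.74%.
Change = 4.74% − 6.72% = −1.98 percentage points.

The unemployment rate changes by −1.98 percentage points.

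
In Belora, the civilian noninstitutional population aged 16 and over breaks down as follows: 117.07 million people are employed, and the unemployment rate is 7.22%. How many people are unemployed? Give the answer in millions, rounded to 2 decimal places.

About 9.11 million are unemployed.

Let U be the number unemployed. The labor force is E + U, and U/(E+U) = 0.0722.
So U = 0.0722 × 117.07 / (1 − 0.0722) = 8.4525 / 0.9278 ≈ 9.11 million.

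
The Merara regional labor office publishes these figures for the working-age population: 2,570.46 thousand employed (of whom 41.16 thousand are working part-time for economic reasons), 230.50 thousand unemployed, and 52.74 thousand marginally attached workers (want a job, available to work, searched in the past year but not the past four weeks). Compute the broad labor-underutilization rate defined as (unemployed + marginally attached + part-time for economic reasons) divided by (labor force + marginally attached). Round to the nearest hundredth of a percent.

Broad underutilization rate ≈ 11.37%.

Labor force = 2,570.46 + 230.50 = 2,800.96 thousand.
Numerator = 230.50 + 52.74 + 41.16 = 324.40 thousand.
Denominator = 2,800.96 + 52.74 = 2,853.70 thousand.
Broad rate = 324.40 / 2,853.70 = 11.37%.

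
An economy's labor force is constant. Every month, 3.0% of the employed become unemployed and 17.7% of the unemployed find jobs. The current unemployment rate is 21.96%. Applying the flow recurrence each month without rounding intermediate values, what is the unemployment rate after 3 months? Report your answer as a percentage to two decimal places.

Unemployment rate after three months ≈ 18.22%.

With a fixed labor force, u_{t+1} = u_t + s·(1−u_t) − f·u_t = u_t·(1−s−f) + s.
Here 1−s−f = 0.793 and s = 0.030.
u_1 = 0.219600 × 0.793 + 0.030 = 0.204143.
u_2 = 0.204143 × 0.793 + 0.030 = 0.191885.
u_3 = 0.191885 × 0.793 + 0.030 = 0.182165.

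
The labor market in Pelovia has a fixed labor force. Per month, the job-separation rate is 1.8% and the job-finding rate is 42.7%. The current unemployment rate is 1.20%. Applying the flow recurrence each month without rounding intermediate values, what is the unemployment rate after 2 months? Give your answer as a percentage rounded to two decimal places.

Unemployment rate after two months ≈ 3.17%.

With a fixed labor force, u_{t+1} = u_t + s·(1−u_t) − f·u_t = u_t·(1−s−f) + s.
Here 1−s−f = 0.555 and s = 0.018.
u_1 = 0.012000 × 0.555 + 0.018 = 0.024660.
u_2 = 0.024660 × 0.555 + 0.018 = 0.031686.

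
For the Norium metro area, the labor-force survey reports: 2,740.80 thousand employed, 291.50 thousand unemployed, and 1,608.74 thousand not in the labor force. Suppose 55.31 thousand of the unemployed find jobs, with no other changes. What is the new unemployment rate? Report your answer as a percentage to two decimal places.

Initially, labor force = 2,740.80 + 291.50 = 3,032.30 thousand, so u = 291.50/3,032.30 = 9.61%.
After the change, unemployed falls and employed rises by 55.31; labor force unchanged → E = 2,796.11, U = 236.19, labor force = 3,032.30 thousand.
New unemployment rate = 236.19 / 3,032.30 = 7.79%.

New unemployment rate ≈ 7.79%.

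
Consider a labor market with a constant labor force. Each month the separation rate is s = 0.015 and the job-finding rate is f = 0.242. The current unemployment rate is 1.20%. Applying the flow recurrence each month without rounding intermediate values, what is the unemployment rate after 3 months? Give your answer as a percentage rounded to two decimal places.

With a fixed labor force, u_{t+1} = u_t + s·(1−u_t) − f·u_t = u_t·(1−s−f) + s.
Here 1−s−f = 0.743 and s = 0.015.
u_1 = 0.012000 × 0.743 + 0.015 = 0.023916.
u_2 = 0.023916 × 0.743 + 0.015 = 0.032770.
u_3 = 0.032770 × 0.743 + 0.015 = 0.039348.

Unemployment rate after three months ≈ 3.93%.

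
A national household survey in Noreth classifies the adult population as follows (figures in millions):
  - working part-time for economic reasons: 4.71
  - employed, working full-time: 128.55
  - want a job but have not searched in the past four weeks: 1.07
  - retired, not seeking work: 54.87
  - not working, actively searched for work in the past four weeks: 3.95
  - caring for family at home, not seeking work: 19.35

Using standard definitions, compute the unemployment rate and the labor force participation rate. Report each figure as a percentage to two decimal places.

Unemployment rate ≈ 2.88%; labor force participation rate ≈ 64.57%.

Employed = 4.71 + 128.55 = 133.26 million (anyone who worked, including part-time for economic reasons, counts as employed).
Unemployed = 3.95 million.
Labor force = 133.26 + 3.95 = 137.21 million.
Not in labor force = 1.07 + 54.87 + 19.35 = 75.29 million (those not working and not actively searching are outside the labor force — including those who want a job but have given up searching).
Civilian working-age population = 137.21 + 75.29 = 212.50 million.
Unemployment rate = 3.95 / 137.21 = 2.88%.
Labor force participation rate = 137.21 / 212.50 = 64.57%.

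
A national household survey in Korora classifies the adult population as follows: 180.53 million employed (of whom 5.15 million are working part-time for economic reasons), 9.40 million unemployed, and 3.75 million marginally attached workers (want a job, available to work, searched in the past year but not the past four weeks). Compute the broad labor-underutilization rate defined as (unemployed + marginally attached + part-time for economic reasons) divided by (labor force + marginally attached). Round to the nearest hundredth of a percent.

Labor force = 180.53 + 9.40 = 189.93 million.
Numerator = 9.40 + 3.75 + 5.15 = 18.30 million.
Denominator = 189.93 + 3.75 = 193.68 million.
Broad rate = 18.30 / 193.68 = 9.45%.

Broad underutilization rate ≈ 9.45%.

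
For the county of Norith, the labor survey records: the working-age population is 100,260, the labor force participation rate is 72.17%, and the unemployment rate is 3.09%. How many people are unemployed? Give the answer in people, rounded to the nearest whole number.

About 2,236 are unemployed.

Labor force = 0.7217 × 100,260 = 72,358.
Unemployed = 0.0309 × 72,358 ≈ 2,236.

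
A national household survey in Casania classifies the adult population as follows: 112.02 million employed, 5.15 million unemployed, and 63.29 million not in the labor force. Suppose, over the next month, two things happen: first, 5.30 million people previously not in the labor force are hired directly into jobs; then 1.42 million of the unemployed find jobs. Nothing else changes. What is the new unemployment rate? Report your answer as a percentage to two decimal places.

Initially, labor force = 112.02 + 5.15 = 117.17 million, so u = 5.15/117.17 = 4.40%.
After the first change, employed and labor force both rise by 5.30; unemployed unchanged → E = 117.32, U = 5.15, labor force = 122.47 million.
After the second change, unemployed falls and employed rises by 1.42; labor force unchanged → E = 118.74, U = 3.73, labor force = 122.47 million.
New unemployment rate = 3.73 / 122.47 = 3.05%.

New unemployment rate ≈ 3.05%.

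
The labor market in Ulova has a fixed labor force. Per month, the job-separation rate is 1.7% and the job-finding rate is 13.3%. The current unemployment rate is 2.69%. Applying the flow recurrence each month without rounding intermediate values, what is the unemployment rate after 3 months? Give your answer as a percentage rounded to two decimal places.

Unemployment rate after three months ≈ 6.03%.

With a fixed labor force, u_{t+1} = u_t + s·(1−u_t) − f·u_t = u_t·(1−s−f) + s.
Here 1−s−f = 0.850 and s = 0.017.
u_1 = 0.026900 × 0.850 + 0.017 = 0.039865.
u_2 = 0.039865 × 0.850 + 0.017 = 0.050885.
u_3 = 0.050885 × 0.850 + 0.017 = 0.060252.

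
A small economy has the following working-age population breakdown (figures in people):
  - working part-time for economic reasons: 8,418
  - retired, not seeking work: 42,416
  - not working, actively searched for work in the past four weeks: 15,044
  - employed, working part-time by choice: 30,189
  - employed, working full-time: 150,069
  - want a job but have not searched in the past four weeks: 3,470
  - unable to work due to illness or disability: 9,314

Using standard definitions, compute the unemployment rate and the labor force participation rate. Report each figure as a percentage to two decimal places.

Unemployment rate ≈ 7.38%; labor force participation rate ≈ 78.68%.

Employed = 8,418 + 30,189 + 150,069 = 188,676 (anyone who worked, including part-time for economic reasons, counts as employed).
Unemployed = 15,044.
Labor force = 188,676 + 15,044 = 203,720.
Not in labor force = 42,416 + 3,470 + 9,314 = 55,200 (those not working and not actively searching are outside the labor force — including those who want a job but have given up searching).
Civilian working-age population = 203,720 + 55,200 = 258,920.
Unemployment rate = 15,044 / 203,720 = 7.38%.
Labor force participation rate = 203,720 / 258,920 = 78.68%.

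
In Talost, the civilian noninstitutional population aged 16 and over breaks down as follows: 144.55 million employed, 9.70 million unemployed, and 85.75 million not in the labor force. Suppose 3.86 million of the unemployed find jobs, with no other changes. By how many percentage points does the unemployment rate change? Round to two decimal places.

The unemployment rate changes by −2.50 percentage points.

Initially, labor force = 144.55 + 9.70 = 154.25 million, so u = 9.70/154.25 = 6.29%.
After the change, unemployed falls and employed rises by 3.86; labor force unchanged → E = 148.41, U = 5.84, labor force = 154.25 million.
New unemployment rate = 5.84 / 154.25 = 3.79%.
Change = 3.79% − 6.29% = −2.50 percentage points.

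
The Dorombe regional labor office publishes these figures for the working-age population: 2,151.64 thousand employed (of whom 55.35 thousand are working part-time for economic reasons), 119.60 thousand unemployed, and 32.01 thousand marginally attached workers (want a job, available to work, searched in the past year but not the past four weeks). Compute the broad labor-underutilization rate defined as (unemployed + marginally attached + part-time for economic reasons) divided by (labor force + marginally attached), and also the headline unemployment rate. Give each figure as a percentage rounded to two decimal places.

Broad underutilization rate ≈ 8.99%; headline unemployment rate ≈ 5.27%.

Labor force = 2,151.64 + 119.60 = 2,271.24 thousand.
Numerator = 119.60 + 32.01 + 55.35 = 206.96 thousand.
Denominator = 2,271.24 + 32.01 = 2,303.25 thousand.
Broad rate = 206.96 / 2,303.25 = 8.99%.
Headline unemployment rate = 119.60 / 2,271.24 = 5.27%.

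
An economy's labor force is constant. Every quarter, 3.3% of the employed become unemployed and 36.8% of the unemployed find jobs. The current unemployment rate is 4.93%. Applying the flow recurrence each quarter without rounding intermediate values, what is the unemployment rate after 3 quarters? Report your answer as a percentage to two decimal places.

Unemployment rate after three quarters ≈ 7.52%.

With a fixed labor force, u_{t+1} = u_t + s·(1−u_t) − f·u_t = u_t·(1−s−f) + s.
Here 1−s−f = 0.599 and s = 0.033.
u_1 = 0.049300 × 0.599 + 0.033 = 0.062531.
u_2 = 0.062531 × 0.599 + 0.033 = 0.070456.
u_3 = 0.070456 × 0.599 + 0.033 = 0.075203.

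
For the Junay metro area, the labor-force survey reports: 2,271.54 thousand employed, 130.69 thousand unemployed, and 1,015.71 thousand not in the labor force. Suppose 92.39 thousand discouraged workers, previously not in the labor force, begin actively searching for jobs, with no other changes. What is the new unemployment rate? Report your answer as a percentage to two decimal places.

New unemployment rate ≈ 8.94%.

Initially, labor force = 2,271.54 + 130.69 = 2,402.23 thousand, so u = 130.69/2,402.23 = 5.44%.
After the change, unemployed and labor force both rise by 92.39 → E = 2,271.54, U = 223.08, labor force = 2,494.62 thousand.
New unemployment rate = 223.08 / 2,494.62 = 8.94%.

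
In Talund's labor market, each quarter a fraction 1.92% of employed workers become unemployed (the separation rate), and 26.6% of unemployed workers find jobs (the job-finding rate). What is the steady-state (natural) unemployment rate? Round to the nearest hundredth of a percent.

At steady state the flows balance: s·E = f·U, so U/(E+U) = s/(s+f).
u* = 1.92 / (1.92 + 26.6) = 1.92 / 28.52 = 6.73%.

Steady-state unemployment rate ≈ 6.73%.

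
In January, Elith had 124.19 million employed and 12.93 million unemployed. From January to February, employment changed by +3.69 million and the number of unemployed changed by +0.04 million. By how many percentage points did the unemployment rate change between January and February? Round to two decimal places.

The unemployment rate changed by −0.22 percentage points.

January: labor force = 124.19 + 12.93 = 137.12; u = 12.93/137.12 = 9.43%.
February: labor force = 127.88 + 12.97 = 140.85; u = 12.97/140.85 = 9.21%.
Change = 9.21% − 9.43% = −0.22 pp.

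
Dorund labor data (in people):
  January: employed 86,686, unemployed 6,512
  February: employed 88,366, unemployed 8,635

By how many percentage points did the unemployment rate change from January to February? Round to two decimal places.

The unemployment rate changed by +1.91 percentage points.

January: labor force = 86,686 + 6,512 = 93,198; u = 6,512/93,198 = 6.99%.
February: labor force = 88,366 + 8,635 = 97,001; u = 8,635/97,001 = 8.90%.
Change = 8.90% − 6.99% = +1.91 pp.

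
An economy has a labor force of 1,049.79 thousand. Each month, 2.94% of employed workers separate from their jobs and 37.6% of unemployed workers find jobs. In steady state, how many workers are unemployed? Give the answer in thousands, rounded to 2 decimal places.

About 76.13 thousand are unemployed in steady state.

Steady-state unemployment rate u* = s/(s+f) = 2.94/(2.94+37.6) = 0.072521.
Unemployed = u* × labor force = 0.072521 × 1,049.79 ≈ 76.13 thousand.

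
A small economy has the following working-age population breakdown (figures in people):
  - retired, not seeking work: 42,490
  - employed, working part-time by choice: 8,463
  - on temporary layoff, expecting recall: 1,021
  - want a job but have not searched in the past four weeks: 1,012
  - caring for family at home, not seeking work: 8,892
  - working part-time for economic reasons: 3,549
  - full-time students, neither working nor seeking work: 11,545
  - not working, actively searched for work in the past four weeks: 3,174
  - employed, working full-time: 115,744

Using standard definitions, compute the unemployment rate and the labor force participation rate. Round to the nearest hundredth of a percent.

Unemployment rate ≈ 3.18%; labor force participation rate ≈ 67.36%.

Employed = 8,463 + 3,549 + 115,744 = 127,756 (anyone who worked, including part-time for economic reasons, counts as employed).
Unemployed = 1,021 + 3,174 = 4,195 (jobless and actively searching, or on temporary layoff).
Labor force = 127,756 + 4,195 = 131,951.
Not in labor force = 42,490 + 1,012 + 8,892 + 11,545 = 63,939 (those not working and not actively searching are outside the labor force — including those who want a job but have given up searching).
Civilian working-age population = 131,951 + 63,939 = 195,890.
Unemployment rate = 4,195 / 131,951 = 3.18%.
Labor force participation rate = 131,951 / 195,890 = 67.36%.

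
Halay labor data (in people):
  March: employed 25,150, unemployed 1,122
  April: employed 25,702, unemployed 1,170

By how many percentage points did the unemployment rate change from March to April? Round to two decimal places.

The unemployment rate changed by +0.08 percentage points.

March: labor force = 25,150 + 1,122 = 26,272; u = 1,122/26,272 = 4.27%.
April: labor force = 25,702 + 1,170 = 26,872; u = 1,170/26,872 = 4.35%.
Change = 4.35% − 4.27% = +0.08 pp.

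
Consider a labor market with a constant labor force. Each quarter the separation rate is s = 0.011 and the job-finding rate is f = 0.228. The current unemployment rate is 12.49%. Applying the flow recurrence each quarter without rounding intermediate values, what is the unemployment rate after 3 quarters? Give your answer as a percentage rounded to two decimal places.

Unemployment rate after three quarters ≈ 8.08%.

With a fixed labor force, u_{t+1} = u_t + s·(1−u_t) − f·u_t = u_t·(1−s−f) + s.
Here 1−s−f = 0.761 and s = 0.011.
u_1 = 0.124900 × 0.761 + 0.011 = 0.106049.
u_2 = 0.106049 × 0.761 + 0.011 = 0.091703.
u_3 = 0.091703 × 0.761 + 0.011 = 0.080786.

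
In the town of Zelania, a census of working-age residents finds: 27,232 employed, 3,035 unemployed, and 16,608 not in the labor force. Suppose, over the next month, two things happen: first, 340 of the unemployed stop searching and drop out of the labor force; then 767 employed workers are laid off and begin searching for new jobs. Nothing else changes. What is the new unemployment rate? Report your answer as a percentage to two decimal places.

New unemployment rate ≈ 11.57%.

Initially, labor force = 27,232 + 3,035 = 30,267, so u = 3,035/30,267 = 10.03%.
After the first change, unemployed and labor force both fall by 340 → E = 27,232, U = 2,695, labor force = 29,927.
After the second change, employed falls and unemployed rises by 767; labor force unchanged → E = 26,465, U = 3,462, labor force = 29,927.
New unemployment rate = 3,462 / 29,927 = 11.57%.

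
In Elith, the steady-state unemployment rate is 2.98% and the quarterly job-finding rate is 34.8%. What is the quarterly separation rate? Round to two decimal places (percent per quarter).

Separation rate ≈ 1.07% per quarter.

From u* = s/(s+f): s = u·f/(1−u).
s = 0.0298 × 34.8 / (1 − 0.0298) = 1.0370 / 0.9702 ≈ 1.07% per quarter.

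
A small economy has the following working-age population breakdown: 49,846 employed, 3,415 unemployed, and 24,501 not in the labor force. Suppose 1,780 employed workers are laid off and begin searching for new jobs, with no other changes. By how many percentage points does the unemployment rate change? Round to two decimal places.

The unemployment rate changes by +3.34 percentage points.

Initially, labor force = 49,846 + 3,415 = 53,261, so u = 3,415/53,261 = 6.41%.
After the change, employed falls and unemployed rises by 1,780; labor force unchanged → E = 48,066, U = 5,195, labor force = 53,261.
New unemployment rate = 5,195 / 53,261 = 9.75%.
Change = 9.75% − 6.41% = +3.34 percentage points.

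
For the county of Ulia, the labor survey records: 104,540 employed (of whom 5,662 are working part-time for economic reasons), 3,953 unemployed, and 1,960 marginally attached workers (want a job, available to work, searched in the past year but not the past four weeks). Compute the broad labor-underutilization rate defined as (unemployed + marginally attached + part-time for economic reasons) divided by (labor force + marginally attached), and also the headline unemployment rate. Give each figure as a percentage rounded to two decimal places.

Labor force = 104,540 + 3,953 = 108,493.
Numerator = 3,953 + 1,960 + 5,662 = 11,575.
Denominator = 108,493 + 1,960 = 110,453.
Broad rate = 11,575 / 110,453 = 10.48%.
Headline unemployment rate = 3,953 / 108,493 = 3.64%.

Broad underutilization rate ≈ 10.48%; headline unemployment rate ≈ 3.64%.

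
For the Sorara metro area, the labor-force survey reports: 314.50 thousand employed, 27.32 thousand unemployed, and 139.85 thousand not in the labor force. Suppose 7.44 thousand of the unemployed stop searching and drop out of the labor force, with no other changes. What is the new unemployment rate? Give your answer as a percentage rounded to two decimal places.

New unemployment rate ≈ 5.95%.

Initially, labor force = 314.50 + 27.32 = 341.82 thousand, so u = 27.32/341.82 = 7.99%.
After the change, unemployed and labor force both fall by 7.44 → E = 314.50, U = 19.88, labor force = 334.38 thousand.
New unemployment rate = 19.88 / 334.38 = 5.95%.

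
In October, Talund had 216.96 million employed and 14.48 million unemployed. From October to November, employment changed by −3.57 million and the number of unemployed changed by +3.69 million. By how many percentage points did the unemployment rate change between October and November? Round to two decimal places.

The unemployment rate changed by +1.59 percentage points.

October: labor force = 216.96 + 14.48 = 231.44; u = 14.48/231.44 = 6.26%.
November: labor force = 213.39 + 18.17 = 231.56; u = 18.17/231.56 = 7.85%.
Change = 7.85% − 6.26% = +1.59 pp.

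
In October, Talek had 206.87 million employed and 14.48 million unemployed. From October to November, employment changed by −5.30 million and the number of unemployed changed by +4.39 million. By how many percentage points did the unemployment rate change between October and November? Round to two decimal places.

October: labor force = 206.87 + 14.48 = 221.35; u = 14.48/221.35 = 6.54%.
November: labor force = 201.57 + 18.87 = 220.44; u = 18.87/220.44 = 8.56%.
Change = 8.56% − 6.54% = +2.02 pp.

The unemployment rate changed by +2.02 percentage points.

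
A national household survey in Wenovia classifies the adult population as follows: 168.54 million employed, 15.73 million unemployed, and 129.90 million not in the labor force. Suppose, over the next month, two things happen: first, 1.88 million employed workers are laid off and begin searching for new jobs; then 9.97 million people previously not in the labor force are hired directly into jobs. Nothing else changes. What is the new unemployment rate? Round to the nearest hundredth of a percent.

Initially, labor force = 168.54 + 15.73 = 184.27 million, so u = 15.73/184.27 = 8.54%.
After the first change, employed falls and unemployed rises by 1.88; labor force unchanged → E = 166.66, U = 17.61, labor force = 184.27 million.
After the second change, employed and labor force both rise by 9.97; unemployed unchanged → E = 176.63, U = 17.61, labor force = 194.24 million.
New unemployment rate = 17.61 / 194.24 = 9.07%.

New unemployment rate ≈ 9.07%.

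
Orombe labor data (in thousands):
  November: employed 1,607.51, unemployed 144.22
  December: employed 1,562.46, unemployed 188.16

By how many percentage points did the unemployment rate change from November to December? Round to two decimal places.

November: labor force = 1,607.51 + 144.22 = 1,751.73; u = 144.22/1,751.73 = 8.23%.
December: labor force = 1,562.46 + 188.16 = 1,750.62; u = 188.16/1,750.62 = 10.75%.
Change = 10.75% − 8.23% = +2.52 pp.

The unemployment rate changed by +2.52 percentage points.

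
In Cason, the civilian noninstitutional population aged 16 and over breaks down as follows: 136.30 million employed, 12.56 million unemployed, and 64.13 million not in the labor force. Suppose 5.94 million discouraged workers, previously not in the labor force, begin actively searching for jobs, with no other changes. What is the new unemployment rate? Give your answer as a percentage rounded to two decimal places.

Initially, labor force = 136.30 + 12.56 = 148.86 million, so u = 12.56/148.86 = 8.44%.
After the change, unemployed and labor force both rise by 5.94 → E = 136.30, U = 18.50, labor force = 154.80 million.
New unemployment rate = 18.50 / 154.80 = 11.95%.

New unemployment rate ≈ 11.95%.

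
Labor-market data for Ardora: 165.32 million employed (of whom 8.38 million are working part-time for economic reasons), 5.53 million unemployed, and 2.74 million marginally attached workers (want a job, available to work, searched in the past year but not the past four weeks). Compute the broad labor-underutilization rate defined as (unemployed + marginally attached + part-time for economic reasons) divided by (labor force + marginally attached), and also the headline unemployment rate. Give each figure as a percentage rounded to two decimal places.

Labor force = 165.32 + 5.53 = 170.85 million.
Numerator = 5.53 + 2.74 + 8.38 = 16.65 million.
Denominator = 170.85 + 2.74 = 173.59 million.
Broad rate = 16.65 / 173.59 = 9.59%.
Headline unemployment rate = 5.53 / 170.85 = 3.24%.

Broad underutilization rate ≈ 9.59%; headline unemployment rate ≈ 3.24%.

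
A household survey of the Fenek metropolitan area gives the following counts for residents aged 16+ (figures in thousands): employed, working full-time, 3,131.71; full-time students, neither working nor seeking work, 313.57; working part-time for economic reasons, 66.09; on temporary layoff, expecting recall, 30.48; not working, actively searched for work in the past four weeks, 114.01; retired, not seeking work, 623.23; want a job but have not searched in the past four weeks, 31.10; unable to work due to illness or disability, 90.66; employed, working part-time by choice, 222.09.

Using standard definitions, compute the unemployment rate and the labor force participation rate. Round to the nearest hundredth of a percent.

Employed = 3,131.71 + 66.09 + 222.09 = 3,419.89 thousand (anyone who worked, including part-time for economic reasons, counts as employed).
Unemployed = 30.48 + 114.01 = 144.49 thousand (jobless and actively searching, or on temporary layoff).
Labor force = 3,419.89 + 144.49 = 3,564.38 thousand.
Not in labor force = 313.57 + 623.23 + 31.10 + 90.66 = 1,058.56 thousand (those not working and not actively searching are outside the labor force — including those who want a job but have given up searching).
Civilian working-age population = 3,564.38 + 1,058.56 = 4,622.94 thousand.
Unemployment rate = 144.49 / 3,564.38 = 4.05%.
Labor force participation rate = 3,564.38 / 4,622.94 = 77.10%.

Unemployment rate ≈ 4.05%; labor force participation rate ≈ 77.10%.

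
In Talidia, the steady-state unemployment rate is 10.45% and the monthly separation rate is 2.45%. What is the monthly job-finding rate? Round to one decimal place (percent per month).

From u* = s/(s+f): f = s·(1−u)/u.
f = 2.45 × (1 − 0.1045) / 0.1045 = 2.1940 / 0.1045 ≈ 21.0% per month.

Job-finding rate ≈ 21.0% per month.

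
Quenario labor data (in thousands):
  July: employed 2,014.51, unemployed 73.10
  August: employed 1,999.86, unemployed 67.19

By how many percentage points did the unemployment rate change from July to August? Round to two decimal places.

The unemployment rate changed by −0.25 percentage points.

July: labor force = 2,014.51 + 73.10 = 2,087.61; u = 73.10/2,087.61 = 3.50%.
August: labor force = 1,999.86 + 67.19 = 2,067.05; u = 67.19/2,067.05 = 3.25%.
Change = 3.25% − 3.50% = −0.25 pp.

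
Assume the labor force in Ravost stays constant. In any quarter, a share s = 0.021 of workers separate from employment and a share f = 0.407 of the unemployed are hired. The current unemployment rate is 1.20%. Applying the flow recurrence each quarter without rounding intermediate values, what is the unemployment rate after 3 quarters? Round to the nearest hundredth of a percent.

Unemployment rate after three quarters ≈ 4.21%.

With a fixed labor force, u_{t+1} = u_t + s·(1−u_t) − f·u_t = u_t·(1−s−f) + s.
Here 1−s−f = 0.572 and s = 0.021.
u_1 = 0.012000 × 0.572 + 0.021 = 0.027864.
u_2 = 0.027864 × 0.572 + 0.021 = 0.036938.
u_3 = 0.036938 × 0.572 + 0.021 = 0.042129.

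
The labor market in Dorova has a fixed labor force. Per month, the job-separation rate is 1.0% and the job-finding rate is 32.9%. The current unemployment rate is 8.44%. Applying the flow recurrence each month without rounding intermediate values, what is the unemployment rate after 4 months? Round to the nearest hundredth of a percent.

Unemployment rate after four months ≈ 4.00%.

With a fixed labor force, u_{t+1} = u_t + s·(1−u_t) − f·u_t = u_t·(1−s−f) + s.
Here 1−s−f = 0.661 and s = 0.010.
u_1 = 0.084400 × 0.661 + 0.010 = 0.065788.
u_2 = 0.065788 × 0.661 + 0.010 = 0.053486.
u_3 = 0.053486 × 0.661 + 0.010 = 0.045354.
u_4 = 0.045354 × 0.661 + 0.010 = 0.039979.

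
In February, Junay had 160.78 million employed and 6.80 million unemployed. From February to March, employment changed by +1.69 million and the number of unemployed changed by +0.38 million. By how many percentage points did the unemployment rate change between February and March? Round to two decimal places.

The unemployment rate changed by +0.17 percentage points.

February: labor force = 160.78 + 6.80 = 167.58; u = 6.80/167.58 = 4.06%.
March: labor force = 162.47 + 7.18 = 169.65; u = 7.18/169.65 = 4.23%.
Change = 4.23% − 4.06% = +0.17 pp.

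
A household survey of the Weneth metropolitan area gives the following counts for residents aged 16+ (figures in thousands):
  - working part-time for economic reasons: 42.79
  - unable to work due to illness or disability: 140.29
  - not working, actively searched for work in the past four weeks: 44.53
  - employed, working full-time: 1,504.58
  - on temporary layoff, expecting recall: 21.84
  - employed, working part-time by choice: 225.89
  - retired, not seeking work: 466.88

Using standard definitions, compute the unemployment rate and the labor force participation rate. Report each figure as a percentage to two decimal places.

Employed = 42.79 + 1,504.58 + 225.89 = 1,773.26 thousand (anyone who worked, including part-time for economic reasons, counts as employed).
Unemployed = 44.53 + 21.84 = 66.37 thousand (jobless and actively searching, or on temporary layoff).
Labor force = 1,773.26 + 66.37 = 1,839.63 thousand.
Not in labor force = 140.29 + 466.88 = 607.17 thousand (those not working and not actively searching are outside the labor force).
Civilian working-age population = 1,839.63 + 607.17 = 2,446.80 thousand.
Unemployment rate = 66.37 / 1,839.63 = 3.61%.
Labor force participation rate = 1,839.63 / 2,446.80 = 75.19%.

Unemployment rate ≈ 3.61%; labor force participation rate ≈ 75.19%.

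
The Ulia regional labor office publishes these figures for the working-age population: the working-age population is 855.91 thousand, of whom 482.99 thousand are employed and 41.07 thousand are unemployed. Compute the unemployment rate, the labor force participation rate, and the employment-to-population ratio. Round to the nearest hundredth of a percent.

Labor force = employed + unemployed = 482.99 + 41.07 = 524.06 thousand.
Unemployment rate = 41.07 / 524.06 = 7.84%.
Labor force participation rate = 524.06 / 855.91 = 61.23%.
Employment-population ratio = 482.99 / 855.91 = 56.43%.

Unemployment rate ≈ 7.84%; labor force participation rate ≈ 61.23%; employment-population ratio ≈ 56.43%.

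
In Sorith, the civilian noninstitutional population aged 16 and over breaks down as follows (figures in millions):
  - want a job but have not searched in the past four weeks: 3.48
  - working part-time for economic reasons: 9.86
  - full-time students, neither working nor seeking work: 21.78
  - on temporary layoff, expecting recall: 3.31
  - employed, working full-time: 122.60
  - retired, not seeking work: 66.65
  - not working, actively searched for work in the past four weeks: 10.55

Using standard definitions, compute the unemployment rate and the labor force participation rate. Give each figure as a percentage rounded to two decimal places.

Unemployment rate ≈ 9.47%; labor force participation rate ≈ 61.42%.

Employed = 9.86 + 122.60 = 132.46 million (anyone who worked, including part-time for economic reasons, counts as employed).
Unemployed = 3.31 + 10.55 = 13.86 million (jobless and actively searching, or on temporary layoff).
Labor force = 132.46 + 13.86 = 146.32 million.
Not in labor force = 3.48 + 21.78 + 66.65 = 91.91 million (those not working and not actively searching are outside the labor force — including those who want a job but have given up searching).
Civilian working-age population = 146.32 + 91.91 = 238.23 million.
Unemployment rate = 13.86 / 146.32 = 9.47%.
Labor force participation rate = 146.32 / 238.23 = 61.42%.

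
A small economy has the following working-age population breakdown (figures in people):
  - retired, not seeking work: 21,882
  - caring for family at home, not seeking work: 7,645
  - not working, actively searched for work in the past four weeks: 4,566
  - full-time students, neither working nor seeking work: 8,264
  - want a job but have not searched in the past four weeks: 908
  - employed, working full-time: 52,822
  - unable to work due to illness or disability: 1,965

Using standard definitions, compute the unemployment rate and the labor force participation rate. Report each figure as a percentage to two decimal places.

Unemployment rate ≈ 7.96%; labor force participation rate ≈ 58.53%.

Employed = 52,822.
Unemployed = 4,566.
Labor force = 52,822 + 4,566 = 57,388.
Not in labor force = 21,882 + 7,645 + 8,264 + 908 + 1,965 = 40,664 (those not working and not actively searching are outside the labor force — including those who want a job but have given up searching).
Civilian working-age population = 57,388 + 40,664 = 98,052.
Unemployment rate = 4,566 / 57,388 = 7.96%.
Labor force participation rate = 57,388 / 98,052 = 58.53%.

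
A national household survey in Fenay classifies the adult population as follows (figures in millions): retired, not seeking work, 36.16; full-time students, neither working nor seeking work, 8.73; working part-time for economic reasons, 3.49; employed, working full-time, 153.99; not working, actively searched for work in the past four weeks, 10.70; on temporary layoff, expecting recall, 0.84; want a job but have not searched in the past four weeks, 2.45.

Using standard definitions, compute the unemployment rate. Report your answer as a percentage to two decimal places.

Employed = 3.49 + 153.99 = 157.48 million (anyone who worked, including part-time for economic reasons, counts as employed).
Unemployed = 10.70 + 0.84 = 11.54 million (jobless and actively searching, or on temporary layoff).
Labor force = 157.48 + 11.54 = 169.02 million.
Unemployment rate = 11.54 / 169.02 = 6.83%.

Unemployment rate ≈ 6.83%.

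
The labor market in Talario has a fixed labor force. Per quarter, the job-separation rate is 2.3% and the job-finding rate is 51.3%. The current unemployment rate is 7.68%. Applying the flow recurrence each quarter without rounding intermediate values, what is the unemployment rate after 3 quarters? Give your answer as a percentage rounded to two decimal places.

Unemployment rate after three quarters ≈ 4.63%.

With a fixed labor force, u_{t+1} = u_t + s·(1−u_t) − f·u_t = u_t·(1−s−f) + s.
Here 1−s−f = 0.464 and s = 0.023.
u_1 = 0.076800 × 0.464 + 0.023 = 0.058635.
u_2 = 0.058635 × 0.464 + 0.023 = 0.050207.
u_3 = 0.050207 × 0.464 + 0.023 = 0.046296.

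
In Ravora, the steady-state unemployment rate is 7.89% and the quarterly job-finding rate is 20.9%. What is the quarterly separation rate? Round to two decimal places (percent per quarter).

From u* = s/(s+f): s = u·f/(1−u).
s = 0.0789 × 20.9 / (1 − 0.0789) = 1.6490 / 0.9211 ≈ 1.79% per quarter.

Separation rate ≈ 1.79% per quarter.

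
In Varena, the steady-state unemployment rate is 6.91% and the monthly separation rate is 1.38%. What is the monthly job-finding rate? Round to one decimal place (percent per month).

Job-finding rate ≈ 18.6% per month.

From u* = s/(s+f): f = s·(1−u)/u.
f = 1.38 × (1 − 0.0691) / 0.0691 = 1.2846 / 0.0691 ≈ 18.6% per month.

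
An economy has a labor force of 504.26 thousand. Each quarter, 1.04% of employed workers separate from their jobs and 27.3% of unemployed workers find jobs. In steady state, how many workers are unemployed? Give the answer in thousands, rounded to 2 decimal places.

About 18.50 thousand are unemployed in steady state.

Steady-state unemployment rate u* = s/(s+f) = 1.04/(1.04+27.3) = 0.036697.
Unemployed = u* × labor force = 0.036697 × 504.26 ≈ 18.50 thousand.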